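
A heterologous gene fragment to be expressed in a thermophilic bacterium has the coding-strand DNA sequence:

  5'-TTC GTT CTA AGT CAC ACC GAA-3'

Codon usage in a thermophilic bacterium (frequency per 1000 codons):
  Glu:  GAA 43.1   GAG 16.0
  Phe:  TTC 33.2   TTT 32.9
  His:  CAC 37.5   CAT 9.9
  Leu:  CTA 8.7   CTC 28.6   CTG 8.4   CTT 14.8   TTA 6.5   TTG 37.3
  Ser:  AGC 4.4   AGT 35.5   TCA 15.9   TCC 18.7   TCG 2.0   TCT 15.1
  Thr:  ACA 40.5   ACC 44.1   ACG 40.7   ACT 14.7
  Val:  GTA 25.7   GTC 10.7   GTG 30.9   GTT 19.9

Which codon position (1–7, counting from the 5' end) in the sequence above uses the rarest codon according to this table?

3

Codon 1 TTC (Phe): 33.2 per 1000.
Codon 2 GTT (Val): 19.9 per 1000.
Codon 3 CTA (Leu): 8.7 per 1000.
Codon 4 AGT (Ser): 35.5 per 1000.
Codon 5 CAC (His): 37.5 per 1000.
Codon 6 ACC (Thr): 44.1 per 1000.
Codon 7 GAA (Glu): 43.1 per 1000.
Lowest frequency is 8.7 at codon 3.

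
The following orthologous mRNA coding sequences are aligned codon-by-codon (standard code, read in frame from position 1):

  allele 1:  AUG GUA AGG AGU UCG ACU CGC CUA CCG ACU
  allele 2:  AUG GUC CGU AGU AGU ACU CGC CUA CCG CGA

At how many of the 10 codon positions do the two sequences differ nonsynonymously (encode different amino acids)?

Codon 1: AUG Met / AUG Met — identical.
Codon 2: GUA Val / GUC Val — synonymous.
Codon 3: AGG Arg / CGU Arg — synonymous.
Codon 4: AGU Ser / AGU Ser — identical.
Codon 5: UCG Ser / AGU Ser — synonymous.
Codon 6: ACU Thr / ACU Thr — identical.
Codon 7: CGC Arg / CGC Arg — identical.
Codon 8: CUA Leu / CUA Leu — identical.
Codon 9: CCG Pro / CCG Pro — identical.
Codon 10: ACU Thr / CGA Arg — nonsynonymous.
Nonsynonymous differences: 1.

1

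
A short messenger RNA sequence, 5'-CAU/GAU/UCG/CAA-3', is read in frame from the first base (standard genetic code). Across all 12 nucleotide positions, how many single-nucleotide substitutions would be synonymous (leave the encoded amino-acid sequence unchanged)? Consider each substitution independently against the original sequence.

Codon 1 (CAU, His): 1 synonymous substitution.
Codon 2 (GAU, Asp): 1 synonymous substitution.
Codon 3 (UCG, Ser): 3 synonymous substitutions.
Codon 4 (CAA, Gln): 1 synonymous substitution.
Total: 1 + 1 + 3 + 1 = 6.

6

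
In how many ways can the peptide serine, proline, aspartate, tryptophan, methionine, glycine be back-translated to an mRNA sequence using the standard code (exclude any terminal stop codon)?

192

Ser: 6 codons.
Pro: 4 codons.
Asp: 2 codons.
Trp: 1 codon.
Met: 1 codon.
Gly: 4 codons.
6 × 4 × 2 × 1 × 1 × 4 = 192.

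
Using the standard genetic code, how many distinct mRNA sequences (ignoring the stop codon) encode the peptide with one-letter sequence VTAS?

Val: 4 codons.
Thr: 4 codons.
Ala: 4 codons.
Ser: 6 codons.
4 × 4 × 4 × 6 = 384.

384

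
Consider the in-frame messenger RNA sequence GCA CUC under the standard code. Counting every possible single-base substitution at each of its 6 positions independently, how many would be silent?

Codon 1 (GCA, Ala): 3 synonymous substitutions.
Codon 2 (CUC, Leu): 3 synonymous substitutions.
Total: 3 + 3 = 6.

6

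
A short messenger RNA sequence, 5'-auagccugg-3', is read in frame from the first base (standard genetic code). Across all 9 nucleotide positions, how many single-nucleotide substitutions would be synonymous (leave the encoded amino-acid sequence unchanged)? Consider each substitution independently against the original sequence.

5

Codon 1 (AUA, Ile): 2 synonymous substitutions.
Codon 2 (GCC, Ala): 3 synonymous substitutions.
Codon 3 (UGG, Trp): 0 synonymous substitutions.
Total: 2 + 3 + 0 = 5.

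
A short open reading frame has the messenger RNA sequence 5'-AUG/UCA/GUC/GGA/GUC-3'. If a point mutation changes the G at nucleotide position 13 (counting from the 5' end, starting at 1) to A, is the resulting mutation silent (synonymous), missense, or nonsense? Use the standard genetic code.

missense

Position 13 falls in codon 5: GUC → Val.
After the substitution the codon is AUC → Ile.
Val ≠ Ile, so this is a missense mutation.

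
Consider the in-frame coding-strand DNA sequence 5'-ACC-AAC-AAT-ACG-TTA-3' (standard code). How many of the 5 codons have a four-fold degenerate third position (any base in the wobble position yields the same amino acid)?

2

Codon 1 ACC (Thr): third position 4-fold.
Codon 2 AAC (Asn): third position 2-fold.
Codon 3 AAT (Asn): third position 2-fold.
Codon 4 ACG (Thr): third position 4-fold.
Codon 5 TTA (Leu): third position 2-fold.
Four-fold degenerate third positions: 2.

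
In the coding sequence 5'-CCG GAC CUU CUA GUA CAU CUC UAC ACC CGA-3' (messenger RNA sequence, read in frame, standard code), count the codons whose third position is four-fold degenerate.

Codon 1 CCG (Pro): third position 4-fold.
Codon 2 GAC (Asp): third position 2-fold.
Codon 3 CUU (Leu): third position 4-fold.
Codon 4 CUA (Leu): third position 4-fold.
Codon 5 GUA (Val): third position 4-fold.
Codon 6 CAU (His): third position 2-fold.
Codon 7 CUC (Leu): third position 4-fold.
Codon 8 UAC (Tyr): third position 2-fold.
Codon 9 ACC (Thr): third position 4-fold.
Codon 10 CGA (Arg): third position 4-fold.
Four-fold degenerate third positions: 7.

7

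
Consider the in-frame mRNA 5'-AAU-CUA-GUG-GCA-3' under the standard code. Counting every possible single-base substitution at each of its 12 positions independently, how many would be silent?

11

Codon 1 (AAU, Asn): 1 synonymous substitution.
Codon 2 (CUA, Leu): 4 synonymous substitutions.
Codon 3 (GUG, Val): 3 synonymous substitutions.
Codon 4 (GCA, Ala): 3 synonymous substitutions.
Total: 1 + 4 + 3 + 3 = 11.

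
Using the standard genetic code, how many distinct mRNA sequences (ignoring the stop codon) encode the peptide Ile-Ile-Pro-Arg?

216

Ile: 3 codons.
Ile: 3 codons.
Pro: 4 codons.
Arg: 6 codons.
3 × 3 × 4 × 6 = 216.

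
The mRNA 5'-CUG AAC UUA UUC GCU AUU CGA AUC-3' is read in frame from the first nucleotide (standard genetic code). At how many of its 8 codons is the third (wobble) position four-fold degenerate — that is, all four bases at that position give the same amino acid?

Codon 1 CUG (Leu): third position 4-fold.
Codon 2 AAC (Asn): third position 2-fold.
Codon 3 UUA (Leu): third position 2-fold.
Codon 4 UUC (Phe): third position 2-fold.
Codon 5 GCU (Ala): third position 4-fold.
Codon 6 AUU (Ile): third position 3-fold.
Codon 7 CGA (Arg): third position 4-fold.
Codon 8 AUC (Ile): third position 3-fold.
Four-fold degenerate third positions: 3.

3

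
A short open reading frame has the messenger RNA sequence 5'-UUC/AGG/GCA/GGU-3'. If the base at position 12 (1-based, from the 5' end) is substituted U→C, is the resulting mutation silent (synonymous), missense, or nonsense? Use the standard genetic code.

Position 12 falls in codon 4: GGU → Gly.
After the substitution the codon is GGC → Gly.
Both encode Gly, so the change is synonymous.

silent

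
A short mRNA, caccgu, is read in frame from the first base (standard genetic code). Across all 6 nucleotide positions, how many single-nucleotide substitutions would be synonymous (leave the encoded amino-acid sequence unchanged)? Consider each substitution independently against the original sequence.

Codon 1 (CAC, His): 1 synonymous substitution.
Codon 2 (CGU, Arg): 3 synonymous substitutions.
Total: 1 + 3 = 4.

4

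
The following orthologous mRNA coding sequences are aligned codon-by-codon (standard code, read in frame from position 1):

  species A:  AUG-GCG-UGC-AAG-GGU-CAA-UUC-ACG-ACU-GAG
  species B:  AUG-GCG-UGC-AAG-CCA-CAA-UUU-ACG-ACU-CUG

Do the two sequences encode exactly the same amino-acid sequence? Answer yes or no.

Codon 1: AUG Met / AUG Met — identical.
Codon 2: GCG Ala / GCG Ala — identical.
Codon 3: UGC Cys / UGC Cys — identical.
Codon 4: AAG Lys / AAG Lys — identical.
Codon 5: GGU Gly / CCA Pro — nonsynonymous.
Codon 6: CAA Gln / CAA Gln — identical.
Codon 7: UUC Phe / UUU Phe — synonymous.
Codon 8: ACG Thr / ACG Thr — identical.
Codon 9: ACU Thr / ACU Thr — identical.
Codon 10: GAG Glu / CUG Leu — nonsynonymous.
Nonsynonymous differences: 2 → different protein.

no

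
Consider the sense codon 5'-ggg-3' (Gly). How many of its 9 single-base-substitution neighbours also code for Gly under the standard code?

3

Position 1: none → 0 synonymous.
Position 2: none → 0 synonymous.
Position 3: GGT, GGC, GGA → 3 synonymous.
Total: 0 + 0 + 3 = 3.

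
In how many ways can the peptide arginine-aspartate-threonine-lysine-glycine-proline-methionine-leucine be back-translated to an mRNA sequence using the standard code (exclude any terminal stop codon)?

9216

Arg: 6 codons.
Asp: 2 codons.
Thr: 4 codons.
Lys: 2 codons.
Gly: 4 codons.
Pro: 4 codons.
Met: 1 codon.
Leu: 6 codons.
6 × 2 × 4 × 2 × 4 × 4 × 1 × 6 = 9216.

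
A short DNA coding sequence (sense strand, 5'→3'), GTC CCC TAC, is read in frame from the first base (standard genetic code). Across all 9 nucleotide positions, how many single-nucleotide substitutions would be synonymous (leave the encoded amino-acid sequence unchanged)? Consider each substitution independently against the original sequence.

7

Codon 1 (GTC, Val): 3 synonymous substitutions.
Codon 2 (CCC, Pro): 3 synonymous substitutions.
Codon 3 (TAC, Tyr): 1 synonymous substitution.
Total: 3 + 3 + 1 = 7.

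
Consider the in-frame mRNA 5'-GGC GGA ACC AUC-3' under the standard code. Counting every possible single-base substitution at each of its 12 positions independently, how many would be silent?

11

Codon 1 (GGC, Gly): 3 synonymous substitutions.
Codon 2 (GGA, Gly): 3 synonymous substitutions.
Codon 3 (ACC, Thr): 3 synonymous substitutions.
Codon 4 (AUC, Ile): 2 synonymous substitutions.
Total: 3 + 3 + 3 + 2 = 11.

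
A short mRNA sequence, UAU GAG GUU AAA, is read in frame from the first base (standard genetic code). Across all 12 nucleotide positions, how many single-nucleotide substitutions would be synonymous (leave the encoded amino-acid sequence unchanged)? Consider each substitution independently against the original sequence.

6

Codon 1 (UAU, Tyr): 1 synonymous substitution.
Codon 2 (GAG, Glu): 1 synonymous substitution.
Codon 3 (GUU, Val): 3 synonymous substitutions.
Codon 4 (AAA, Lys): 1 synonymous substitution.
Total: 1 + 1 + 3 + 1 = 6.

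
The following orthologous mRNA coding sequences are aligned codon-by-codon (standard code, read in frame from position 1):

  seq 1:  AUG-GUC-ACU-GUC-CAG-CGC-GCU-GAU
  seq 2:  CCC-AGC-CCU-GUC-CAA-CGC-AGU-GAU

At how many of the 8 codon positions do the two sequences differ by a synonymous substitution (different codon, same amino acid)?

1

Codon 1: AUG Met / CCC Pro — nonsynonymous.
Codon 2: GUC Val / AGC Ser — nonsynonymous.
Codon 3: ACU Thr / CCU Pro — nonsynonymous.
Codon 4: GUC Val / GUC Val — identical.
Codon 5: CAG Gln / CAA Gln — synonymous.
Codon 6: CGC Arg / CGC Arg — identical.
Codon 7: GCU Ala / AGU Ser — nonsynonymous.
Codon 8: GAU Asp / GAU Asp — identical.
Synonymous differences: 1.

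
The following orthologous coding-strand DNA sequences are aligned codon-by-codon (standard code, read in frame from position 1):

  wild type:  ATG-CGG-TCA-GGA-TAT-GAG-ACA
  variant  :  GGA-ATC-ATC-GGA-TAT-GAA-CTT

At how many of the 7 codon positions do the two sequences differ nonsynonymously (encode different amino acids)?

4

Codon 1: ATG Met / GGA Gly — nonsynonymous.
Codon 2: CGG Arg / ATC Ile — nonsynonymous.
Codon 3: TCA Ser / ATC Ile — nonsynonymous.
Codon 4: GGA Gly / GGA Gly — identical.
Codon 5: TAT Tyr / TAT Tyr — identical.
Codon 6: GAG Glu / GAA Glu — synonymous.
Codon 7: ACA Thr / CTT Leu — nonsynonymous.
Nonsynonymous differences: 4.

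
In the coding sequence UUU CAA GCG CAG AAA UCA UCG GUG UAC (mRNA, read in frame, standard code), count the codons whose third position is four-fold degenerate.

Codon 1 UUU (Phe): third position 2-fold.
Codon 2 CAA (Gln): third position 2-fold.
Codon 3 GCG (Ala): third position 4-fold.
Codon 4 CAG (Gln): third position 2-fold.
Codon 5 AAA (Lys): third position 2-fold.
Codon 6 UCA (Ser): third position 4-fold.
Codon 7 UCG (Ser): third position 4-fold.
Codon 8 GUG (Val): third position 4-fold.
Codon 9 UAC (Tyr): third position 2-fold.
Four-fold degenerate third positions: 4.

4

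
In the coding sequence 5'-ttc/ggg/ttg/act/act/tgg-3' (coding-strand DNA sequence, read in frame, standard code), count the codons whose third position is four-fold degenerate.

Codon 1 TTC (Phe): third position 2-fold.
Codon 2 GGG (Gly): third position 4-fold.
Codon 3 TTG (Leu): third position 2-fold.
Codon 4 ACT (Thr): third position 4-fold.
Codon 5 ACT (Thr): third position 4-fold.
Codon 6 TGG (Trp): third position 1-fold.
Four-fold degenerate third positions: 3.

3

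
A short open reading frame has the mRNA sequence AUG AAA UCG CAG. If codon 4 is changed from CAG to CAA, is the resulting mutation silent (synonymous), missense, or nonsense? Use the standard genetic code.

Position 12 falls in codon 4: CAG → Gln.
After the substitution the codon is CAA → Gln.
Both encode Gln, so the change is synonymous.

silent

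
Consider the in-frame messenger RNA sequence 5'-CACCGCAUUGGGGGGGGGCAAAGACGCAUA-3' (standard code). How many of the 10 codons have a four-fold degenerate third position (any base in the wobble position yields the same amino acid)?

5

Codon 1 CAC (His): third position 2-fold.
Codon 2 CGC (Arg): third position 4-fold.
Codon 3 AUU (Ile): third position 3-fold.
Codon 4 GGG (Gly): third position 4-fold.
Codon 5 GGG (Gly): third position 4-fold.
Codon 6 GGG (Gly): third position 4-fold.
Codon 7 CAA (Gln): third position 2-fold.
Codon 8 AGA (Arg): third position 2-fold.
Codon 9 CGC (Arg): third position 4-fold.
Codon 10 AUA (Ile): third position 3-fold.
Four-fold degenerate third positions: 5.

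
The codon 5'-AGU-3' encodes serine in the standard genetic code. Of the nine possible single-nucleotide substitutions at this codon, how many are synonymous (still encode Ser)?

Position 1: none → 0 synonymous.
Position 2: none → 0 synonymous.
Position 3: AGC → 1 synonymous.
Total: 0 + 0 + 1 = 1.

1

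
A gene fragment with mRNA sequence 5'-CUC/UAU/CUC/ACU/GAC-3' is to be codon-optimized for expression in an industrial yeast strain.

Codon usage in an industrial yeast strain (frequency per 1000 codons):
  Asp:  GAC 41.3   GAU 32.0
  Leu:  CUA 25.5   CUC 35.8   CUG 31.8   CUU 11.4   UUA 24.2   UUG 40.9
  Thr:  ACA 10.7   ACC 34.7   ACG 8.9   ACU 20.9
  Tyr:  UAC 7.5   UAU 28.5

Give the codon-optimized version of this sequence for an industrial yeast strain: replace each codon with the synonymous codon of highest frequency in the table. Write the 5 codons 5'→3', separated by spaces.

Codon 1 (Leu): best is UUG at 40.9.
Codon 2 (Tyr): best is UAU at 28.5.
Codon 3 (Leu): best is UUG at 40.9.
Codon 4 (Thr): best is ACC at 34.7.
Codon 5 (Asp): best is GAC at 41.3.

UUG UAU UUG ACC GAC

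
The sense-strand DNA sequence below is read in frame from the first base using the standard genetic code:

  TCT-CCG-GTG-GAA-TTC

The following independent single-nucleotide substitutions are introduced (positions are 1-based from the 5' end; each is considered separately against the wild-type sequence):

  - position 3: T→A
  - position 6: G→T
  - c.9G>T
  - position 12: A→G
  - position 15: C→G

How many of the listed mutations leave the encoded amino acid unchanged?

Codon 1: TCT (Ser) → TCA (Ser) — synonymous.
Codon 2: CCG (Pro) → CCT (Pro) — synonymous.
Codon 3: GTG (Val) → GTT (Val) — synonymous.
Codon 4: GAA (Glu) → GAG (Glu) — synonymous.
Codon 5: TTC (Phe) → TTG (Leu) — missense.
Synonymous: 4 of 5.

4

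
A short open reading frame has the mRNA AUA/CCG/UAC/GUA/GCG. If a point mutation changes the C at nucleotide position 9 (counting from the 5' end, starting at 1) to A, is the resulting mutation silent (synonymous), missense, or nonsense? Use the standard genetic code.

nonsense

Position 9 falls in codon 3: UAC → Tyr.
After the substitution the codon is UAA → Stop.
The new codon is a stop codon, so this is a nonsense mutation.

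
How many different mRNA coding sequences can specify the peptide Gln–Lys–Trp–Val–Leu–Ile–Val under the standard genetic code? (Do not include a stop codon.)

Gln: 2 codons.
Lys: 2 codons.
Trp: 1 codon.
Val: 4 codons.
Leu: 6 codons.
Ile: 3 codons.
Val: 4 codons.
2 × 2 × 1 × 4 × 6 × 3 × 4 = 1152.

1152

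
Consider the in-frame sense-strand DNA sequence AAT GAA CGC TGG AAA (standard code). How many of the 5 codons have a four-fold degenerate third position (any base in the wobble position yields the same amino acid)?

Codon 1 AAT (Asn): third position 2-fold.
Codon 2 GAA (Glu): third position 2-fold.
Codon 3 CGC (Arg): third position 4-fold.
Codon 4 TGG (Trp): third position 1-fold.
Codon 5 AAA (Lys): third position 2-fold.
Four-fold degenerate third positions: 1.

1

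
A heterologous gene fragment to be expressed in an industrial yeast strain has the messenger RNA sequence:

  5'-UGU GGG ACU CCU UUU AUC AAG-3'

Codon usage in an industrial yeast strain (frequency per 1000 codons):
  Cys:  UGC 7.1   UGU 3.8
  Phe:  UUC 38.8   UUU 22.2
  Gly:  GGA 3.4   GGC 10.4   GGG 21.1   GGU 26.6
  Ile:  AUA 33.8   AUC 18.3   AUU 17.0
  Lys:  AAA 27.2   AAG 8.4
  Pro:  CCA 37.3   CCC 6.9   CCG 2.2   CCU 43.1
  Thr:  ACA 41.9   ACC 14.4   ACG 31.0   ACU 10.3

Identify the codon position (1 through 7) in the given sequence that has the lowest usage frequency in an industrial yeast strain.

Codon 1 UGU (Cys): 3.8 per 1000.
Codon 2 GGG (Gly): 21.1 per 1000.
Codon 3 ACU (Thr): 10.3 per 1000.
Codon 4 CCU (Pro): 43.1 per 1000.
Codon 5 UUU (Phe): 22.2 per 1000.
Codon 6 AUC (Ile): 18.3 per 1000.
Codon 7 AAG (Lys): 8.4 per 1000.
Lowest frequency is 3.8 at codon 1.

1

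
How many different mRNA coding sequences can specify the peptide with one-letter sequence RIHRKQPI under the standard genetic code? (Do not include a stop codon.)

10368

Arg: 6 codons.
Ile: 3 codons.
His: 2 codons.
Arg: 6 codons.
Lys: 2 codons.
Gln: 2 codons.
Pro: 4 codons.
Ile: 3 codons.
6 × 3 × 2 × 6 × 2 × 2 × 4 × 3 = 10368.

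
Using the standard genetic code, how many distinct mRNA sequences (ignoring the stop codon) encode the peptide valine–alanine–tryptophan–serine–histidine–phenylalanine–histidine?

768

Val: 4 codons.
Ala: 4 codons.
Trp: 1 codon.
Ser: 6 codons.
His: 2 codons.
Phe: 2 codons.
His: 2 codons.
4 × 4 × 1 × 6 × 2 × 2 × 2 = 768.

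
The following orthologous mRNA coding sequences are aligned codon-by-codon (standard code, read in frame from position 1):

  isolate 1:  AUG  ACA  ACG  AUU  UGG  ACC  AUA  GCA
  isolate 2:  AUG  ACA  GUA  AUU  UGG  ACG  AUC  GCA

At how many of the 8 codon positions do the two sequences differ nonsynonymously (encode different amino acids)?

Codon 1: AUG Met / AUG Met — identical.
Codon 2: ACA Thr / ACA Thr — identical.
Codon 3: ACG Thr / GUA Val — nonsynonymous.
Codon 4: AUU Ile / AUU Ile — identical.
Codon 5: UGG Trp / UGG Trp — identical.
Codon 6: ACC Thr / ACG Thr — synonymous.
Codon 7: AUA Ile / AUC Ile — synonymous.
Codon 8: GCA Ala / GCA Ala — identical.
Nonsynonymous differences: 1.

1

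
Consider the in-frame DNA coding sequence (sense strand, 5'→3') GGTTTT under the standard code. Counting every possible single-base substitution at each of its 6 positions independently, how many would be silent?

4

Codon 1 (GGT, Gly): 3 synonymous substitutions.
Codon 2 (TTT, Phe): 1 synonymous substitution.
Total: 3 + 1 = 4.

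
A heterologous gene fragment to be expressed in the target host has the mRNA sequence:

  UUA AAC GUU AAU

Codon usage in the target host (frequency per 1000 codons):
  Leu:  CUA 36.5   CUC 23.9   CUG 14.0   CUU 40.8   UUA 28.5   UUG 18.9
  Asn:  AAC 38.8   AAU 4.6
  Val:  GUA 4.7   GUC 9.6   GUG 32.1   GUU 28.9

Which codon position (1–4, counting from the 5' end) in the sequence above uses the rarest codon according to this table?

Codon 1 UUA (Leu): 28.5 per 1000.
Codon 2 AAC (Asn): 38.8 per 1000.
Codon 3 GUU (Val): 28.9 per 1000.
Codon 4 AAU (Asn): 4.6 per 1000.
Lowest frequency is 4.6 at codon 4.

4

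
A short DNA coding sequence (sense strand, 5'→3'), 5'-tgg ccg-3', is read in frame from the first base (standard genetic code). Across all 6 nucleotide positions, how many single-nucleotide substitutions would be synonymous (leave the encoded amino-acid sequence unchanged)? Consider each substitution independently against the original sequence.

3

Codon 1 (TGG, Trp): 0 synonymous substitutions.
Codon 2 (CCG, Pro): 3 synonymous substitutions.
Total: 0 + 3 = 3.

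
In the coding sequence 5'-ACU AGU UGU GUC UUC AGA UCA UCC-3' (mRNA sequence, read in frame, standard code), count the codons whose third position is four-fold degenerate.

Codon 1 ACU (Thr): third position 4-fold.
Codon 2 AGU (Ser): third position 2-fold.
Codon 3 UGU (Cys): third position 2-fold.
Codon 4 GUC (Val): third position 4-fold.
Codon 5 UUC (Phe): third position 2-fold.
Codon 6 AGA (Arg): third position 2-fold.
Codon 7 UCA (Ser): third position 4-fold.
Codon 8 UCC (Ser): third position 4-fold.
Four-fold degenerate third positions: 4.

4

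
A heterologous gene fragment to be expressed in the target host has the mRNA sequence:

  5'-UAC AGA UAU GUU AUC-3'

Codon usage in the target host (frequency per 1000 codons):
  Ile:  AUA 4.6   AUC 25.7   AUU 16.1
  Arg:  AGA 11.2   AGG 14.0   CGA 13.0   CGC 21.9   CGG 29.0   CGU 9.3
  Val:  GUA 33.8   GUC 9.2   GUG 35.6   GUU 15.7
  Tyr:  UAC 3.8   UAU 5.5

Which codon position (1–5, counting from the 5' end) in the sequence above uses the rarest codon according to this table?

1

Codon 1 UAC (Tyr): 3.8 per 1000.
Codon 2 AGA (Arg): 11.2 per 1000.
Codon 3 UAU (Tyr): 5.5 per 1000.
Codon 4 GUU (Val): 15.7 per 1000.
Codon 5 AUC (Ile): 25.7 per 1000.
Lowest frequency is 3.8 at codon 1.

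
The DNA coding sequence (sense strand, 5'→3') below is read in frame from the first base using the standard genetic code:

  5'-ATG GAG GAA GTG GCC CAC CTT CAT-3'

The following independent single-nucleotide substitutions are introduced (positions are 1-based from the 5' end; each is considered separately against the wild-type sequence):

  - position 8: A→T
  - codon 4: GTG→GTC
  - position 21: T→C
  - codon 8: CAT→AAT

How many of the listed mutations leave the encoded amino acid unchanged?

2

Codon 3: GAA (Glu) → GTA (Val) — missense.
Codon 4: GTG (Val) → GTC (Val) — synonymous.
Codon 7: CTT (Leu) → CTC (Leu) — synonymous.
Codon 8: CAT (His) → AAT (Asn) — missense.
Synonymous: 2 of 4.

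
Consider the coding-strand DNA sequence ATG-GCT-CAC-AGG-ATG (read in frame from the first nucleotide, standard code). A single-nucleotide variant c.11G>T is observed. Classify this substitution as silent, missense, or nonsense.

Position 11 falls in codon 4: AGG → Arg.
After the substitution the codon is ATG → Met.
Arg ≠ Met, so this is a missense mutation.

missense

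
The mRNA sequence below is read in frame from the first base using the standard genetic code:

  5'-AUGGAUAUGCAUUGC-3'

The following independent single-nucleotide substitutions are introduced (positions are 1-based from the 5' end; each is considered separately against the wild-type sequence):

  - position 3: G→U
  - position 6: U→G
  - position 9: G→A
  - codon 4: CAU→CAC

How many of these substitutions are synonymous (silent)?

1

Codon 1: AUG (Met) → AUU (Ile) — missense.
Codon 2: GAU (Asp) → GAG (Glu) — missense.
Codon 3: AUG (Met) → AUA (Ile) — missense.
Codon 4: CAU (His) → CAC (His) — synonymous.
Synonymous: 1 of 4.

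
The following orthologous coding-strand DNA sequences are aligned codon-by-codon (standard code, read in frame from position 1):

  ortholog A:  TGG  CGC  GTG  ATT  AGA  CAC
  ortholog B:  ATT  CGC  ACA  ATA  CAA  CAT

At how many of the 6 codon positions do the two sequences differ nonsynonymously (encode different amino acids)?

Codon 1: TGG Trp / ATT Ile — nonsynonymous.
Codon 2: CGC Arg / CGC Arg — identical.
Codon 3: GTG Val / ACA Thr — nonsynonymous.
Codon 4: ATT Ile / ATA Ile — synonymous.
Codon 5: AGA Arg / CAA Gln — nonsynonymous.
Codon 6: CAC His / CAT His — synonymous.
Nonsynonymous differences: 3.

3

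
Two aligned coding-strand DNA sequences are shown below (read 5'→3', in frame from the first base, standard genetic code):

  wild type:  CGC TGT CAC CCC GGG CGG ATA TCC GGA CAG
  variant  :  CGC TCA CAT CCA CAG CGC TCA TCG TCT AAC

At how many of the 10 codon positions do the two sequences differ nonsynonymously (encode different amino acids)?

Codon 1: CGC Arg / CGC Arg — identical.
Codon 2: TGT Cys / TCA Ser — nonsynonymous.
Codon 3: CAC His / CAT His — synonymous.
Codon 4: CCC Pro / CCA Pro — synonymous.
Codon 5: GGG Gly / CAG Gln — nonsynonymous.
Codon 6: CGG Arg / CGC Arg — synonymous.
Codon 7: ATA Ile / TCA Ser — nonsynonymous.
Codon 8: TCC Ser / TCG Ser — synonymous.
Codon 9: GGA Gly / TCT Ser — nonsynonymous.
Codon 10: CAG Gln / AAC Asn — nonsynonymous.
Nonsynonymous differences: 5.

5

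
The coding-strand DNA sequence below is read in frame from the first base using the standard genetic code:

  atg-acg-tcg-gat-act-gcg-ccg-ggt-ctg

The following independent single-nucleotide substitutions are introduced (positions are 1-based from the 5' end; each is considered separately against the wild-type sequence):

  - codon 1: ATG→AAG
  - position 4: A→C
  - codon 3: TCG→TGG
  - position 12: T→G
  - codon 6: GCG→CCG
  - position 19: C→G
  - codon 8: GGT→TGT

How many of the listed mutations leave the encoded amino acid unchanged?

0

Codon 1: ATG (Met) → AAG (Lys) — missense.
Codon 2: ACG (Thr) → CCG (Pro) — missense.
Codon 3: TCG (Ser) → TGG (Trp) — missense.
Codon 4: GAT (Asp) → GAG (Glu) — missense.
Codon 6: GCG (Ala) → CCG (Pro) — missense.
Codon 7: CCG (Pro) → GCG (Ala) — missense.
Codon 8: GGT (Gly) → TGT (Cys) — missense.
Synonymous: 0 of 7.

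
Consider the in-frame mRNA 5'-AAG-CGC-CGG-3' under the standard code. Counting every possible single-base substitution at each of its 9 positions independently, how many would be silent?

Codon 1 (AAG, Lys): 1 synonymous substitution.
Codon 2 (CGC, Arg): 3 synonymous substitutions.
Codon 3 (CGG, Arg): 4 synonymous substitutions.
Total: 1 + 3 + 4 = 8.

8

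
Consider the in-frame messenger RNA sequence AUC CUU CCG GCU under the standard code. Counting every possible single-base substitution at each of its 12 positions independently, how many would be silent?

11

Codon 1 (AUC, Ile): 2 synonymous substitutions.
Codon 2 (CUU, Leu): 3 synonymous substitutions.
Codon 3 (CCG, Pro): 3 synonymous substitutions.
Codon 4 (GCU, Ala): 3 synonymous substitutions.
Total: 2 + 3 + 3 + 3 = 11.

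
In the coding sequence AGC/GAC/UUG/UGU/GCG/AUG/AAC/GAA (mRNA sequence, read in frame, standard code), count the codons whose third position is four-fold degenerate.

Codon 1 AGC (Ser): third position 2-fold.
Codon 2 GAC (Asp): third position 2-fold.
Codon 3 UUG (Leu): third position 2-fold.
Codon 4 UGU (Cys): third position 2-fold.
Codon 5 GCG (Ala): third position 4-fold.
Codon 6 AUG (Met): third position 1-fold.
Codon 7 AAC (Asn): third position 2-fold.
Codon 8 GAA (Glu): third position 2-fold.
Four-fold degenerate third positions: 1.

1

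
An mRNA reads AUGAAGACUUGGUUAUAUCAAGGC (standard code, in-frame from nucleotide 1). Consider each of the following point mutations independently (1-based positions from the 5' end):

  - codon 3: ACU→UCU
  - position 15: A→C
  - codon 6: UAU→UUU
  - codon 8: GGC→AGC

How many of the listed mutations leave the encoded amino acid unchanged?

Codon 3: ACU (Thr) → UCU (Ser) — missense.
Codon 5: UUA (Leu) → UUC (Phe) — missense.
Codon 6: UAU (Tyr) → UUU (Phe) — missense.
Codon 8: GGC (Gly) → AGC (Ser) — missense.
Synonymous: 0 of 4.

0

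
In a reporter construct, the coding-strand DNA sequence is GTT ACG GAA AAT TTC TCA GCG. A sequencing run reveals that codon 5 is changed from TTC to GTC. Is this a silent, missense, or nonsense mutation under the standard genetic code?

missense

Position 13 falls in codon 5: TTC → Phe.
After the substitution the codon is GTC → Val.
Phe ≠ Val, so this is a missense mutation.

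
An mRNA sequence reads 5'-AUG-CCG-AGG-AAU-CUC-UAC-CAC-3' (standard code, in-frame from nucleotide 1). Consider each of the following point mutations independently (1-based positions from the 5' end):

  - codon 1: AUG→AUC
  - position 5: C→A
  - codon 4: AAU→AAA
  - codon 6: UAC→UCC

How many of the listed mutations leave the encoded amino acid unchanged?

Codon 1: AUG (Met) → AUC (Ile) — missense.
Codon 2: CCG (Pro) → CAG (Gln) — missense.
Codon 4: AAU (Asn) → AAA (Lys) — missense.
Codon 6: UAC (Tyr) → UCC (Ser) — missense.
Synonymous: 0 of 4.

0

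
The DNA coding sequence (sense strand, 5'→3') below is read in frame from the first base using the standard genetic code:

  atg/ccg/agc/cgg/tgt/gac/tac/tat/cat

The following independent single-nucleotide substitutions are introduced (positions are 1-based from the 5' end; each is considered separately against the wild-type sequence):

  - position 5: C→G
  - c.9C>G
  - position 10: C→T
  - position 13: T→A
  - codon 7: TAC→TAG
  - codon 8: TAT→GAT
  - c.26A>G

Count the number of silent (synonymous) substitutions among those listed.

Codon 2: CCG (Pro) → CGG (Arg) — missense.
Codon 3: AGC (Ser) → AGG (Arg) — missense.
Codon 4: CGG (Arg) → TGG (Trp) — missense.
Codon 5: TGT (Cys) → AGT (Ser) — missense.
Codon 7: TAC (Tyr) → TAG (Stop) — nonsense.
Codon 8: TAT (Tyr) → GAT (Asp) — missense.
Codon 9: CAT (His) → CGT (Arg) — missense.
Synonymous: 0 of 7.

0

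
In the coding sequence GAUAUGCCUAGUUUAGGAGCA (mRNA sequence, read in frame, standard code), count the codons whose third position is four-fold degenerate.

Codon 1 GAU (Asp): third position 2-fold.
Codon 2 AUG (Met): third position 1-fold.
Codon 3 CCU (Pro): third position 4-fold.
Codon 4 AGU (Ser): third position 2-fold.
Codon 5 UUA (Leu): third position 2-fold.
Codon 6 GGA (Gly): third position 4-fold.
Codon 7 GCA (Ala): third position 4-fold.
Four-fold degenerate third positions: 3.

3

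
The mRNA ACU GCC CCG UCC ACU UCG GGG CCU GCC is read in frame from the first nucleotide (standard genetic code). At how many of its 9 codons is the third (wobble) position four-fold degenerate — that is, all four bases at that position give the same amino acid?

9

Codon 1 ACU (Thr): third position 4-fold.
Codon 2 GCC (Ala): third position 4-fold.
Codon 3 CCG (Pro): third position 4-fold.
Codon 4 UCC (Ser): third position 4-fold.
Codon 5 ACU (Thr): third position 4-fold.
Codon 6 UCG (Ser): third position 4-fold.
Codon 7 GGG (Gly): third position 4-fold.
Codon 8 CCU (Pro): third position 4-fold.
Codon 9 GCC (Ala): third position 4-fold.
Four-fold degenerate third positions: 9.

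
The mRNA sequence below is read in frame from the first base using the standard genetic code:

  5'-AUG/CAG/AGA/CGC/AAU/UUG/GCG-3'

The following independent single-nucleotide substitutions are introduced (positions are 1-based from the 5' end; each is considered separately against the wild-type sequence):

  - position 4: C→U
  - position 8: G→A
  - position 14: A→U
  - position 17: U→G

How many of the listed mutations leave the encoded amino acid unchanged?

0

Codon 2: CAG (Gln) → UAG (Stop) — nonsense.
Codon 3: AGA (Arg) → AAA (Lys) — missense.
Codon 5: AAU (Asn) → AUU (Ile) — missense.
Codon 6: UUG (Leu) → UGG (Trp) — missense.
Synonymous: 0 of 4.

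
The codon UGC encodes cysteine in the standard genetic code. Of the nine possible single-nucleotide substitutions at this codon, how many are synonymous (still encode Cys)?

Position 1: none → 0 synonymous.
Position 2: none → 0 synonymous.
Position 3: UGU → 1 synonymous.
Total: 0 + 0 + 1 = 1.

1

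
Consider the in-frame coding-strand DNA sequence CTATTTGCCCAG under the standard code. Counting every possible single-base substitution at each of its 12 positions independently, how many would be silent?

Codon 1 (CTA, Leu): 4 synonymous substitutions.
Codon 2 (TTT, Phe): 1 synonymous substitution.
Codon 3 (GCC, Ala): 3 synonymous substitutions.
Codon 4 (CAG, Gln): 1 synonymous substitution.
Total: 4 + 1 + 3 + 1 = 9.

9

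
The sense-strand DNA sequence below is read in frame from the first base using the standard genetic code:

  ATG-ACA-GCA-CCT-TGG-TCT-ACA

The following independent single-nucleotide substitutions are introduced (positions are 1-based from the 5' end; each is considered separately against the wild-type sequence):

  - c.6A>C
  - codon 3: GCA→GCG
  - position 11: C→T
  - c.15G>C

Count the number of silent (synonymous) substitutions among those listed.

2

Codon 2: ACA (Thr) → ACC (Thr) — synonymous.
Codon 3: GCA (Ala) → GCG (Ala) — synonymous.
Codon 4: CCT (Pro) → CTT (Leu) — missense.
Codon 5: TGG (Trp) → TGC (Cys) — missense.
Synonymous: 2 of 4.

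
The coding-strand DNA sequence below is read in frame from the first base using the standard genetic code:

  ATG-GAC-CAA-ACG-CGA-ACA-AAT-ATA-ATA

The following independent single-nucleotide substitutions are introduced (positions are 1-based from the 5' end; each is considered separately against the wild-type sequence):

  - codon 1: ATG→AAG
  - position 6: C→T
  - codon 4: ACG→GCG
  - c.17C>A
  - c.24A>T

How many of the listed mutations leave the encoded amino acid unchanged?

Codon 1: ATG (Met) → AAG (Lys) — missense.
Codon 2: GAC (Asp) → GAT (Asp) — synonymous.
Codon 4: ACG (Thr) → GCG (Ala) — missense.
Codon 6: ACA (Thr) → AAA (Lys) — missense.
Codon 8: ATA (Ile) → ATT (Ile) — synonymous.
Synonymous: 2 of 5.

2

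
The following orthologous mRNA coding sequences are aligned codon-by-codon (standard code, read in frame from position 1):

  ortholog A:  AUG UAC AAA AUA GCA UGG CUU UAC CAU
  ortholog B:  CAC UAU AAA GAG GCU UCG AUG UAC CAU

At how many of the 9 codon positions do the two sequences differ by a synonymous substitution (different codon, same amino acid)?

2

Codon 1: AUG Met / CAC His — nonsynonymous.
Codon 2: UAC Tyr / UAU Tyr — synonymous.
Codon 3: AAA Lys / AAA Lys — identical.
Codon 4: AUA Ile / GAG Glu — nonsynonymous.
Codon 5: GCA Ala / GCU Ala — synonymous.
Codon 6: UGG Trp / UCG Ser — nonsynonymous.
Codon 7: CUU Leu / AUG Met — nonsynonymous.
Codon 8: UAC Tyr / UAC Tyr — identical.
Codon 9: CAU His / CAU His — identical.
Synonymous differences: 2.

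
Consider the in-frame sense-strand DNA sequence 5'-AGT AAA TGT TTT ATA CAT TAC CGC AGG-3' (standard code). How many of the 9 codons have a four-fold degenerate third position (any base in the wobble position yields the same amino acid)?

Codon 1 AGT (Ser): third position 2-fold.
Codon 2 AAA (Lys): third position 2-fold.
Codon 3 TGT (Cys): third position 2-fold.
Codon 4 TTT (Phe): third position 2-fold.
Codon 5 ATA (Ile): third position 3-fold.
Codon 6 CAT (His): third position 2-fold.
Codon 7 TAC (Tyr): third position 2-fold.
Codon 8 CGC (Arg): third position 4-fold.
Codon 9 AGG (Arg): third position 2-fold.
Four-fold degenerate third positions: 1.

1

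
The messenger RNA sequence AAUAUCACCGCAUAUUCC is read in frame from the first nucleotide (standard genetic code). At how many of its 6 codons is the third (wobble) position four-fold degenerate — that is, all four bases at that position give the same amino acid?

3

Codon 1 AAU (Asn): third position 2-fold.
Codon 2 AUC (Ile): third position 3-fold.
Codon 3 ACC (Thr): third position 4-fold.
Codon 4 GCA (Ala): third position 4-fold.
Codon 5 UAU (Tyr): third position 2-fold.
Codon 6 UCC (Ser): third position 4-fold.
Four-fold degenerate third positions: 3.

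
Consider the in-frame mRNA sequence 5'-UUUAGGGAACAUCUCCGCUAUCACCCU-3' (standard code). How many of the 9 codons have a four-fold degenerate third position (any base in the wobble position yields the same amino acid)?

Codon 1 UUU (Phe): third position 2-fold.
Codon 2 AGG (Arg): third position 2-fold.
Codon 3 GAA (Glu): third position 2-fold.
Codon 4 CAU (His): third position 2-fold.
Codon 5 CUC (Leu): third position 4-fold.
Codon 6 CGC (Arg): third position 4-fold.
Codon 7 UAU (Tyr): third position 2-fold.
Codon 8 CAC (His): third position 2-fold.
Codon 9 CCU (Pro): third position 4-fold.
Four-fold degenerate third positions: 3.

3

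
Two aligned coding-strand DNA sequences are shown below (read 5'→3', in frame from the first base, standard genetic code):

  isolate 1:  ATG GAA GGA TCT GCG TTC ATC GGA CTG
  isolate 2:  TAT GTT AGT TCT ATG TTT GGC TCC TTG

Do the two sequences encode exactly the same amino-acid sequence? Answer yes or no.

no

Codon 1: ATG Met / TAT Tyr — nonsynonymous.
Codon 2: GAA Glu / GTT Val — nonsynonymous.
Codon 3: GGA Gly / AGT Ser — nonsynonymous.
Codon 4: TCT Ser / TCT Ser — identical.
Codon 5: GCG Ala / ATG Met — nonsynonymous.
Codon 6: TTC Phe / TTT Phe — synonymous.
Codon 7: ATC Ile / GGC Gly — nonsynonymous.
Codon 8: GGA Gly / TCC Ser — nonsynonymous.
Codon 9: CTG Leu / TTG Leu — synonymous.
Nonsynonymous differences: 6 → different protein.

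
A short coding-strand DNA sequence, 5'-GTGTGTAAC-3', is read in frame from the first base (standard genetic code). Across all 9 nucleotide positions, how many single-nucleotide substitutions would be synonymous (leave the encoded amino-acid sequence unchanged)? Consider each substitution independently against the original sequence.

5

Codon 1 (GTG, Val): 3 synonymous substitutions.
Codon 2 (TGT, Cys): 1 synonymous substitution.
Codon 3 (AAC, Asn): 1 synonymous substitution.
Total: 3 + 1 + 1 = 5.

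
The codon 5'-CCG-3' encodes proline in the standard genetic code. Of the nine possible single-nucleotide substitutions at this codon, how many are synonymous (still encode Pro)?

Position 1: none → 0 synonymous.
Position 2: none → 0 synonymous.
Position 3: CCU, CCC, CCA → 3 synonymous.
Total: 0 + 0 + 3 = 3.

3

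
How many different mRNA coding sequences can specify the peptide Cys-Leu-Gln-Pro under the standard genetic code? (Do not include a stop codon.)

96

Cys: 2 codons.
Leu: 6 codons.
Gln: 2 codons.
Pro: 4 codons.
2 × 6 × 2 × 4 = 96.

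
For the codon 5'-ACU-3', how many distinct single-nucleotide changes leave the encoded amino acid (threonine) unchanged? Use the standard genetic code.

3

Position 1: none → 0 synonymous.
Position 2: none → 0 synonymous.
Position 3: ACC, ACA, ACG → 3 synonymous.
Total: 0 + 0 + 3 = 3.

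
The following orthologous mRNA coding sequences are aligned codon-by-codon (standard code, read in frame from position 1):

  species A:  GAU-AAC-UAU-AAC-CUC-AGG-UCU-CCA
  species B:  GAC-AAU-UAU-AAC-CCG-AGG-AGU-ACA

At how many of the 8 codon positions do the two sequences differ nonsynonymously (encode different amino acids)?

Codon 1: GAU Asp / GAC Asp — synonymous.
Codon 2: AAC Asn / AAU Asn — synonymous.
Codon 3: UAU Tyr / UAU Tyr — identical.
Codon 4: AAC Asn / AAC Asn — identical.
Codon 5: CUC Leu / CCG Pro — nonsynonymous.
Codon 6: AGG Arg / AGG Arg — identical.
Codon 7: UCU Ser / AGU Ser — synonymous.
Codon 8: CCA Pro / ACA Thr — nonsynonymous.
Nonsynonymous differences: 2.

2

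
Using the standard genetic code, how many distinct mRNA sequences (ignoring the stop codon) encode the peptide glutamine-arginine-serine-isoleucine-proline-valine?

Gln: 2 codons.
Arg: 6 codons.
Ser: 6 codons.
Ile: 3 codons.
Pro: 4 codons.
Val: 4 codons.
2 × 6 × 6 × 3 × 4 × 4 = 3456.

3456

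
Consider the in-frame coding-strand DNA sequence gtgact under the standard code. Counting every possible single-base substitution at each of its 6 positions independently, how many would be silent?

Codon 1 (GTG, Val): 3 synonymous substitutions.
Codon 2 (ACT, Thr): 3 synonymous substitutions.
Total: 3 + 3 = 6.

6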